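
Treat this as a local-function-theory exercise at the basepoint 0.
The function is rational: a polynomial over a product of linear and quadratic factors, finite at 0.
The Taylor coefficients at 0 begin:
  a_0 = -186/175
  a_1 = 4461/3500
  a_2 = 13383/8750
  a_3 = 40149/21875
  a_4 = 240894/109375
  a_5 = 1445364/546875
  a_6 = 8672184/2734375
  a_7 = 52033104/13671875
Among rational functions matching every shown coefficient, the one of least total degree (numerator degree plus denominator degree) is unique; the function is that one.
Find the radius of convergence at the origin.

No rational of total degree below 2 reproduces all 8 coefficients; solving the [1/1] Pade equations on them gives f(ε) = (31/35 - 17*ε/8)/(ε - 5/6), whose expansion matches every shown term.
Denominator factor (ε - 5/6): pole of order 1 at 5/6, modulus 5/6.
The radius of convergence is the smallest modulus among the singular points: 5/6.

The radius of convergence is 5/6.


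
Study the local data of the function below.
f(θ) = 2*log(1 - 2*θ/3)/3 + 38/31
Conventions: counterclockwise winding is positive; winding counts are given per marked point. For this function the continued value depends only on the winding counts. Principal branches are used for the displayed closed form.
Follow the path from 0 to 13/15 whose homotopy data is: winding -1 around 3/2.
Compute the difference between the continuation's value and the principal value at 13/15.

Continued minus principal equals -(4/3)*pi*i.

The rational part is single-valued and drops out of the difference; each branch term changes only by its own monodromy.
(2/3)*log(1 - θ/(3/2)): each positive loop around 3/2 adds 2*pi*i to the log, so winding -1 contributes (2/3)*(-1)*2*pi*i = -(4/3)*pi*i.
Summing the contributions at θ = 13/15 gives -(4/3)*pi*i.


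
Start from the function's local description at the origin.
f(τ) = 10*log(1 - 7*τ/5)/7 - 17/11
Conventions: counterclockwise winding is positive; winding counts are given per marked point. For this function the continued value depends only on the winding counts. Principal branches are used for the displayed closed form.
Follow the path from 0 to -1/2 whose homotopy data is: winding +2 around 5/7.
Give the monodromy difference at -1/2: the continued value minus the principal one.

The rational part is single-valued and drops out of the difference; each branch term changes only by its own monodromy.
(10/7)*log(1 - τ/(5/7)): each positive loop around 5/7 adds 2*pi*i to the log, so winding +2 contributes (10/7)*(2)*2*pi*i = (40/7)*pi*i.
Summing the contributions at τ = -1/2 gives (40/7)*pi*i.

Continued minus principal equals (40/7)*pi*i.


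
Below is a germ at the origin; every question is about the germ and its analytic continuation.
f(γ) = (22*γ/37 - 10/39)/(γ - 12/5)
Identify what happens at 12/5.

The denominator factor γ - 12/5 vanishes at 12/5 and appears to the power 1; the numerator there equals 8446/7215, nonzero, and no other factor vanishes.
Hence a pole whose order is the multiplicity, 1.

The point is a pole of order 1.


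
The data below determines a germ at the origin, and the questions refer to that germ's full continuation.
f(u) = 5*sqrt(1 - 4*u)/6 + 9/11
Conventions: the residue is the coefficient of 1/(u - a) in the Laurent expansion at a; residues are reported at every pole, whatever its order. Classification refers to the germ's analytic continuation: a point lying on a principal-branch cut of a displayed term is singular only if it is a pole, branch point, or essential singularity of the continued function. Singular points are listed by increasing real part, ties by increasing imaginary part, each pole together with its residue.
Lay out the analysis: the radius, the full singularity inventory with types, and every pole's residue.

Radius of convergence at 0: 1/4.
At 1/4: an algebraic (square-root) branch point.

Branch term (5/6)*sqrt(1 - u/(1/4)): its argument vanishes at u = 1/4, a square-root branch point, modulus 1/4.
The radius of convergence is the smallest modulus among the singular points: 1/4.


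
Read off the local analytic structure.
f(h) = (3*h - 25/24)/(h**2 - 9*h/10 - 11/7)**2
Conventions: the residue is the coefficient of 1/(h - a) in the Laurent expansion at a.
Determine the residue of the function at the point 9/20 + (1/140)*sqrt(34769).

The residue is -(12950/74013267)*sqrt(34769).

The factor h**2 - 9*h/10 - 11/7 splits as (h - a)(h - a') with a = 9/20 + (1/140)*sqrt(34769), a' = 9/20 - (1/140)*sqrt(34769). At the order-2 pole a set g(h) = (h - a)^2*f(h) = [3*h - 25/24] / (h - a')^2.
Order-2 pole: residue = g'(a); g'(9/20 + (1/140)*sqrt(34769)) = -(12950/74013267)*sqrt(34769), so the residue is -(12950/74013267)*sqrt(34769).


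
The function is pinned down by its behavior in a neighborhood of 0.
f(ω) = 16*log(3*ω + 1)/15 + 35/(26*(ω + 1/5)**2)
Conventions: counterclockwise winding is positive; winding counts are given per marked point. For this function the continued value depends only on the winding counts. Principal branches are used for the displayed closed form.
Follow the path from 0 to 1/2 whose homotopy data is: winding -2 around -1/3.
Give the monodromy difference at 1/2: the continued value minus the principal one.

Continued minus principal equals -(64/15)*pi*i.

The rational part is single-valued and drops out of the difference; each branch term changes only by its own monodromy.
(16/15)*log(1 - ω/(-1/3)): each positive loop around -1/3 adds 2*pi*i to the log, so winding -2 contributes (16/15)*(-2)*2*pi*i = -(64/15)*pi*i.
Summing the contributions at ω = 1/2 gives -(64/15)*pi*i.


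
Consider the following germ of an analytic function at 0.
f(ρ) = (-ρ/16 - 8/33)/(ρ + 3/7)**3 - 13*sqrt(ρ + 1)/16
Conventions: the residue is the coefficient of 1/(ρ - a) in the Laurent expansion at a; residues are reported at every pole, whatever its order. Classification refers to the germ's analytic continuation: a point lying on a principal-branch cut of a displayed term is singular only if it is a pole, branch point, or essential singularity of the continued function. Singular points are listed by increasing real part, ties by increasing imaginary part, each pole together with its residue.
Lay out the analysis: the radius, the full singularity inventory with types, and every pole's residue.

Denominator factor (ρ + 3/7)^3: pole of order 3 at -3/7, modulus 3/7.
Branch term (-13/16)*sqrt(1 - ρ/(-1)): its argument vanishes at ρ = -1, a square-root branch point, modulus 1.
The radius of convergence is the smallest modulus among the singular points: 3/7.
The branch term is analytic at -3/7 and contributes nothing to the residue; only the rational part matters.
At the order-3 pole -3/7 set g(ρ) = (ρ - (-3/7))^3*(rational part) = -ρ/16 - 8/33.
Order-3 pole: residue = g''(a)/2; g''(-3/7) = 0, so the residue is 0.
List the singular points by increasing real part (a conjugate pair: the negative imaginary part first).

Radius of convergence at 0: 3/7.
At -1: an algebraic (square-root) branch point.
At -3/7: a pole of order 3; residue 0.


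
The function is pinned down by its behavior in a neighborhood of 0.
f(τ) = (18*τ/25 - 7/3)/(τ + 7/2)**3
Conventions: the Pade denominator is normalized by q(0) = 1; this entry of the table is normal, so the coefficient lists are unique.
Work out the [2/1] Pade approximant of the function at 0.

Taylor coefficients needed (expand at 0): a_0 = -8/147, a_1 = 544/8575, a_2 = -352/8575, a_3 = 26368/1260525.
Write the denominator as Q(τ) = 1 + q1*τ. Requiring Q*f - P = O(τ^4) with deg P <= 2 kills the coefficients of τ^3..τ^3 in Q*f:
  τ^3: a_3 + q1*a_2 = 0, i.e. 26368/1260525 + (-352/8575)*q1 = 0.
Solving this linear system: q1 = 824/1617.
The numerator is Q*f truncated at degree 2: P0 = a_0 = -8/147; P1 = a_1 + q1*a_0 = 212192/5942475; P2 = a_2 + q1*a_1 = -120928/13865775.

The Pade approximant has numerator coefficients [-8/147, 212192/5942475, -120928/13865775]; denominator coefficients [1, 824/1617].


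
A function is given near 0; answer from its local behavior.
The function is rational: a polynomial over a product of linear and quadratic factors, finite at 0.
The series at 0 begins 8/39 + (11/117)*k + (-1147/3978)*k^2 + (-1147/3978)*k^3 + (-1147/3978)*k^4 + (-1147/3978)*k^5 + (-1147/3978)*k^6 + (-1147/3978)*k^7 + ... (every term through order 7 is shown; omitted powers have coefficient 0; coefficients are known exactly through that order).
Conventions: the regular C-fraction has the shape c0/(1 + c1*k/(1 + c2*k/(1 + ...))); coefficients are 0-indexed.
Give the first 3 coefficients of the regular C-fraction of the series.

Taylor coefficients (read off): a_0 = 8/39, a_1 = 11/117, a_2 = -1147/3978.
c0 = a_0 = 8/39. Peel one level at a time: if S = 1 + c*k/S' with S'(0) = 1, then c is the k-coefficient of S and S' = c*k/(S - 1).
S_1 = c0/f = 1 + (-11/24)*k + (15821/9792)*k^2 + ...; c1 = -11/24.
S_2 = c1*k/(S_1 - 1) = 1 + (15821/4488)*k + ...; c2 = 15821/4488.

The regular C-fraction coefficients are [8/39, -11/24, 15821/4488].


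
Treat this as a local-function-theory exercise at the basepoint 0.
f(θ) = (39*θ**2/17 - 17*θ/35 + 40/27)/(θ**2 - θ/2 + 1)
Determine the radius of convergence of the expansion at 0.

Denominator factor (θ**2 - θ/2 + 1): discriminant -15/4, complex-conjugate roots (1/4) + ((1/4)*sqrt(15))*i and (1/4) - ((1/4)*sqrt(15))*i; poles of order 1, moduli 1 and 1.
The radius of convergence is the smallest modulus among the singular points: 1.

The radius of convergence is 1.


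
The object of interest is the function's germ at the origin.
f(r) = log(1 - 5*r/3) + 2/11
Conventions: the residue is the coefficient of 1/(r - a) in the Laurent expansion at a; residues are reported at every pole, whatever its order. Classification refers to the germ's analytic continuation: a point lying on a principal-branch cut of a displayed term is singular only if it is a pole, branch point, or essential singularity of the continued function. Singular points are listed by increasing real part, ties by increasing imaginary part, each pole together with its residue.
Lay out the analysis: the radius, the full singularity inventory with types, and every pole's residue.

Branch term (1)*log(1 - r/(3/5)): its argument vanishes at r = 3/5, a logarithmic branch point, modulus 3/5.
The radius of convergence is the smallest modulus among the singular points: 3/5.

Radius of convergence at 0: 3/5.
At 3/5: a logarithmic branch point.


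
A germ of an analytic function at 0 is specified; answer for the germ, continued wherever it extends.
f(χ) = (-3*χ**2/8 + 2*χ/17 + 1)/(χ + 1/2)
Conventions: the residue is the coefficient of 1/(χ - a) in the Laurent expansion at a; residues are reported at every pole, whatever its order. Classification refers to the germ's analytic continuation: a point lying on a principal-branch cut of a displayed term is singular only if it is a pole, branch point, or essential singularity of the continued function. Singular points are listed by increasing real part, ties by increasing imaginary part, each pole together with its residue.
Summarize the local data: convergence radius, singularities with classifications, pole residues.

Denominator factor (χ + 1/2): pole of order 1 at -1/2, modulus 1/2.
The radius of convergence is the smallest modulus among the singular points: 1/2.
At the order-1 pole -1/2 set g(χ) = (χ - (-1/2))*f(χ) = -3*χ**2/8 + 2*χ/17 + 1.
Simple pole: residue = g(a) at a = -1/2, which is 461/544.

Radius of convergence at 0: 1/2.
At -1/2: a pole of order 1; residue 461/544.


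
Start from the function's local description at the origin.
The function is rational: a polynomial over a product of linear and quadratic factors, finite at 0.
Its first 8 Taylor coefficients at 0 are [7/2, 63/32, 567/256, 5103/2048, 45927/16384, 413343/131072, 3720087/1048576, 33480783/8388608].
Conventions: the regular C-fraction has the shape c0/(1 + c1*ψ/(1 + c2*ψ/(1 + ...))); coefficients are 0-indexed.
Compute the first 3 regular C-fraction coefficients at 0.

The regular C-fraction coefficients are [7/2, -9/16, -9/16].

Taylor coefficients (read off): a_0 = 7/2, a_1 = 63/32, a_2 = 567/256.
c0 = a_0 = 7/2. Peel one level at a time: if S = 1 + c*ψ/S' with S'(0) = 1, then c is the ψ-coefficient of S and S' = c*ψ/(S - 1).
S_1 = c0/f = 1 + (-9/16)*ψ + (-81/256)*ψ^2 + ...; c1 = -9/16.
S_2 = c1*ψ/(S_1 - 1) = 1 + (-9/16)*ψ + ...; c2 = -9/16.


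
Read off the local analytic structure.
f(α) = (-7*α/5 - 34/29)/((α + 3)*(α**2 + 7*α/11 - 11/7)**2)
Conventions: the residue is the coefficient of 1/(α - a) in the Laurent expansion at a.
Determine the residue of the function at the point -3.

At the order-1 pole -3 set g(α) = (α - (-3))*f(α) = (-7*α/5 - 34/29)/(α**2 + 7*α/11 - 11/7)**2.
Simple pole: residue = g(a) at a = -3, which is 2602831/26190625.

The residue is 2602831/26190625.


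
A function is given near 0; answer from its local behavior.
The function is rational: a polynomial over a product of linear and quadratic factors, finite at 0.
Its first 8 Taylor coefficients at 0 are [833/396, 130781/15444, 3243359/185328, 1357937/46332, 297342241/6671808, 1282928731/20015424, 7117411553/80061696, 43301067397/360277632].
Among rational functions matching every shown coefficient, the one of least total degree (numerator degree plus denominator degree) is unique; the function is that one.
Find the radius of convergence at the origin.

No rational of total degree below 4 reproduces all 8 coefficients; solving the [2/2] Pade equations on them gives f(φ) = (4*φ**2/9 + 34*φ/13 + 17/11)/(φ - 6/7)**2, whose expansion matches every shown term.
Denominator factor (φ - 6/7)^2: pole of order 2 at 6/7, modulus 6/7.
The radius of convergence is the smallest modulus among the singular points: 6/7.

The radius of convergence is 6/7.


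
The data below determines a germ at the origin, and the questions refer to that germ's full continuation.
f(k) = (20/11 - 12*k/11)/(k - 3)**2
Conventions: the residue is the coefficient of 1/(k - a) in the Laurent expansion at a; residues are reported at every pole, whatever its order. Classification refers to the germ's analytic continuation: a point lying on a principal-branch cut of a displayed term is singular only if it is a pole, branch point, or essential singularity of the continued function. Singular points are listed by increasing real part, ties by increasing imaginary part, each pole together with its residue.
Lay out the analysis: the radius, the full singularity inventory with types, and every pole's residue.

Radius of convergence at 0: 3.
At 3: a pole of order 2; residue -12/11.

Denominator factor (k - 3)^2: pole of order 2 at 3, modulus 3.
The radius of convergence is the smallest modulus among the singular points: 3.
At the order-2 pole 3 set g(k) = (k - (3))^2*f(k) = 20/11 - 12*k/11.
Order-2 pole: residue = g'(a); g'(3) = -12/11, so the residue is -12/11.


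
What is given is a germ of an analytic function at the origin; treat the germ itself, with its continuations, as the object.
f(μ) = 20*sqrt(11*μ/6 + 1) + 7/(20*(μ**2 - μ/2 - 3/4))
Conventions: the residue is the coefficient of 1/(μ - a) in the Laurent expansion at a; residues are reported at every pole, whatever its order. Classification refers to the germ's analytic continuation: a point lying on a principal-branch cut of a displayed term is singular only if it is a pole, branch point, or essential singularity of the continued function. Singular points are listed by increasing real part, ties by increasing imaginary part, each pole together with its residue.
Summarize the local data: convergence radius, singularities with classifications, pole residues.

Denominator factor (μ**2 - μ/2 - 3/4): discriminant 13/4, real irrational roots 1/4 + (1/4)*sqrt(13) and 1/4 - (1/4)*sqrt(13); poles of order 1, moduli 1/4 + (1/4)*sqrt(13) and -1/4 + (1/4)*sqrt(13).
Branch term (20)*sqrt(1 - μ/(-6/11)): its argument vanishes at μ = -6/11, a square-root branch point, modulus 6/11.
The radius of convergence is the smallest modulus among the singular points: 6/11.
The branch term is analytic at 1/4 - (1/4)*sqrt(13) and contributes nothing to the residue; only the rational part matters.
The factor μ**2 - μ/2 - 3/4 splits as (μ - a)(μ - a') with a = 1/4 - (1/4)*sqrt(13), a' = 1/4 + (1/4)*sqrt(13). At the order-1 pole a set g(μ) = (μ - a)*(rational part) = [7/20] / (μ - a').
Simple pole: residue = g(a) at a = 1/4 - (1/4)*sqrt(13), which is -(7/130)*sqrt(13).
The branch term is analytic at 1/4 + (1/4)*sqrt(13) and contributes nothing to the residue; only the rational part matters.
The factor μ**2 - μ/2 - 3/4 splits as (μ - a)(μ - a') with a = 1/4 + (1/4)*sqrt(13), a' = 1/4 - (1/4)*sqrt(13). At the order-1 pole a set g(μ) = (μ - a)*(rational part) = [7/20] / (μ - a').
Simple pole: residue = g(a) at a = 1/4 + (1/4)*sqrt(13), which is (7/130)*sqrt(13).
List the singular points by increasing real part (a conjugate pair: the negative imaginary part first).

Radius of convergence at 0: 6/11.
At 1/4 - (1/4)*sqrt(13): a pole of order 1; residue -(7/130)*sqrt(13).
At -6/11: an algebraic (square-root) branch point.
At 1/4 + (1/4)*sqrt(13): a pole of order 1; residue (7/130)*sqrt(13).


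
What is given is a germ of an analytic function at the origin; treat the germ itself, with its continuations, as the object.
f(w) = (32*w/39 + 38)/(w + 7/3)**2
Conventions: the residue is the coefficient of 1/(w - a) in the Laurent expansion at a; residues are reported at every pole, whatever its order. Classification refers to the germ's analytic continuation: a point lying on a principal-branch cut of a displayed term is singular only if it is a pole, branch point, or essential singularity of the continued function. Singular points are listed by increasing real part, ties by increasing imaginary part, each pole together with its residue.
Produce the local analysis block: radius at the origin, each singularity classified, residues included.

Denominator factor (w + 7/3)^2: pole of order 2 at -7/3, modulus 7/3.
The radius of convergence is the smallest modulus among the singular points: 7/3.
At the order-2 pole -7/3 set g(w) = (w - (-7/3))^2*f(w) = 32*w/39 + 38.
Order-2 pole: residue = g'(a); g'(-7/3) = 32/39, so the residue is 32/39.

Radius of convergence at 0: 7/3.
At -7/3: a pole of order 2; residue 32/39.


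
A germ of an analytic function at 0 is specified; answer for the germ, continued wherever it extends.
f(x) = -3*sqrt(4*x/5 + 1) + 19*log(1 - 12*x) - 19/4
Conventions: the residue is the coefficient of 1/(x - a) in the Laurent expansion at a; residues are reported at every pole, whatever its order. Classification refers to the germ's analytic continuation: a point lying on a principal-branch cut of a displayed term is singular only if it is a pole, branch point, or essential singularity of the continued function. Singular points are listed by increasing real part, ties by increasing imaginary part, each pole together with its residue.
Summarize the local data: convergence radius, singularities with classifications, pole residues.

Radius of convergence at 0: 1/12.
At -5/4: an algebraic (square-root) branch point.
At 1/12: a logarithmic branch point.

Branch term (19)*log(1 - x/(1/12)): its argument vanishes at x = 1/12, a logarithmic branch point, modulus 1/12.
Branch term (-3)*sqrt(1 - x/(-5/4)): its argument vanishes at x = -5/4, a square-root branch point, modulus 5/4.
The radius of convergence is the smallest modulus among the singular points: 1/12.
List the singular points by increasing real part (a conjugate pair: the negative imaginary part first).


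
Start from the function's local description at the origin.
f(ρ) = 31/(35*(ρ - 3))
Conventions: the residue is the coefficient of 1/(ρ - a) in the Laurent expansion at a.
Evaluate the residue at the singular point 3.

At the order-1 pole 3 set g(ρ) = (ρ - (3))*f(ρ) = 31/35.
Simple pole: residue = g(a) at a = 3, which is 31/35.

The residue is 31/35.


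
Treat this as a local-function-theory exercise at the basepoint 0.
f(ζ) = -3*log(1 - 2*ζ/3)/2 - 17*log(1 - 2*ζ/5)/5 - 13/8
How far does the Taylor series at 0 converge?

The radius of convergence is 3/2.

Branch term (-17/5)*log(1 - ζ/(5/2)): its argument vanishes at ζ = 5/2, a logarithmic branch point, modulus 5/2.
Branch term (-3/2)*log(1 - ζ/(3/2)): its argument vanishes at ζ = 3/2, a logarithmic branch point, modulus 3/2.
The radius of convergence is the smallest modulus among the singular points: 3/2.


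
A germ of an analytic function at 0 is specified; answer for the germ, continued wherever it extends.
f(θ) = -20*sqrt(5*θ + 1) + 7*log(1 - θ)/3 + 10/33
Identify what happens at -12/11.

There is no denominator, hence no pole anywhere.
Branch term sqrt(1 - θ/(-1/5)): argument at -12/11 is -49/11, nonzero, so -12/11 is not its branch point (a point on a principal cut is still regular for the continued germ).
Branch term log(1 - θ/(1)): argument at -12/11 is 23/11, nonzero, so -12/11 is not its branch point (a point on a principal cut is still regular for the continued germ).
So the germ continues analytically to -12/11.

The point is a regular point.


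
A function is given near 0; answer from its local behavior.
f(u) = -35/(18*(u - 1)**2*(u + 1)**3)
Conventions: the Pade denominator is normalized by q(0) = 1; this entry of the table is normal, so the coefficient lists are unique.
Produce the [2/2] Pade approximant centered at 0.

Taylor coefficients needed (expand at 0): a_0 = -35/18, a_1 = 35/18, a_2 = -35/6, a_3 = 35/6, a_4 = -35/3.
Write the denominator as Q(u) = 1 + q1*u + q2*u^2. Requiring Q*f - P = O(u^5) with deg P <= 2 kills the coefficients of u^3..u^4 in Q*f:
  u^3: a_3 + q1*a_2 + q2*a_1 = 0, i.e. 35/6 + (-35/6)*q1 + (35/18)*q2 = 0.
  u^4: a_4 + q1*a_3 + q2*a_2 = 0, i.e. -35/3 + (35/6)*q1 + (-35/6)*q2 = 0.
Solving this linear system: q1 = 1/2, q2 = -3/2.
The numerator is Q*f truncated at degree 2: P0 = a_0 = -35/18; P1 = a_1 + q1*a_0 = 35/36; P2 = a_2 + q1*a_1 + q2*a_0 = -35/18.

The Pade approximant has numerator coefficients [-35/18, 35/36, -35/18]; denominator coefficients [1, 1/2, -3/2].


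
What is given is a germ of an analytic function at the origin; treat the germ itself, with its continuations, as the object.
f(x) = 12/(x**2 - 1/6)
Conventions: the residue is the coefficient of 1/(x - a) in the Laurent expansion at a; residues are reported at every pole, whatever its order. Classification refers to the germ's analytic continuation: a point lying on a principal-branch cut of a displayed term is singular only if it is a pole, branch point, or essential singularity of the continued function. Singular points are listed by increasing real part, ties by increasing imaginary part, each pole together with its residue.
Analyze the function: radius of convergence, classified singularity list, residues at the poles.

Radius of convergence at 0: (1/6)*sqrt(6).
At -(1/6)*sqrt(6): a pole of order 1; residue -(6)*sqrt(6).
At (1/6)*sqrt(6): a pole of order 1; residue (6)*sqrt(6).

Denominator factor (x**2 - 1/6): discriminant 2/3, real irrational roots (1/6)*sqrt(6) and -(1/6)*sqrt(6); poles of order 1, moduli (1/6)*sqrt(6) and (1/6)*sqrt(6).
The radius of convergence is the smallest modulus among the singular points: (1/6)*sqrt(6).
The factor x**2 - 1/6 splits as (x - a)(x - a') with a = -(1/6)*sqrt(6), a' = (1/6)*sqrt(6). At the order-1 pole a set g(x) = (x - a)*f(x) = [12] / (x - a').
Simple pole: residue = g(a) at a = -(1/6)*sqrt(6), which is -(6)*sqrt(6).
The factor x**2 - 1/6 splits as (x - a)(x - a') with a = (1/6)*sqrt(6), a' = -(1/6)*sqrt(6). At the order-1 pole a set g(x) = (x - a)*f(x) = [12] / (x - a').
Simple pole: residue = g(a) at a = (1/6)*sqrt(6), which is (6)*sqrt(6).
List the singular points by increasing real part (a conjugate pair: the negative imaginary part first).


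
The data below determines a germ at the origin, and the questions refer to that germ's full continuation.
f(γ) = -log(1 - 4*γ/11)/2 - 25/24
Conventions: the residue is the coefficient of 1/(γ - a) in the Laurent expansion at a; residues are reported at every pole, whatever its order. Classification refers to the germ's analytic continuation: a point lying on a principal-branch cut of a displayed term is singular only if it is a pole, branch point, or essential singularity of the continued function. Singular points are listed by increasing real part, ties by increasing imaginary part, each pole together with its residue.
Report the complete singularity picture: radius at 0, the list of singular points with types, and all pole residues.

Branch term (-1/2)*log(1 - γ/(11/4)): its argument vanishes at γ = 11/4, a logarithmic branch point, modulus 11/4.
The radius of convergence is the smallest modulus among the singular points: 11/4.

Radius of convergence at 0: 11/4.
At 11/4: a logarithmic branch point.


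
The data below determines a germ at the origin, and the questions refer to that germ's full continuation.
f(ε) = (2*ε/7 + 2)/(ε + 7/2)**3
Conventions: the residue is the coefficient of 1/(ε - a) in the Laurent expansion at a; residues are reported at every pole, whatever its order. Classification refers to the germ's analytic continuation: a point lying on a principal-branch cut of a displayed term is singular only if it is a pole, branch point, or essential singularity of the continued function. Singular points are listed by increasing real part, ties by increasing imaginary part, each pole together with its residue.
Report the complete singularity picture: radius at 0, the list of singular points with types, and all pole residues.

Radius of convergence at 0: 7/2.
At -7/2: a pole of order 3; residue 0.

Denominator factor (ε + 7/2)^3: pole of order 3 at -7/2, modulus 7/2.
The radius of convergence is the smallest modulus among the singular points: 7/2.
At the order-3 pole -7/2 set g(ε) = (ε - (-7/2))^3*f(ε) = 2*ε/7 + 2.
Order-3 pole: residue = g''(a)/2; g''(-7/2) = 0, so the residue is 0.


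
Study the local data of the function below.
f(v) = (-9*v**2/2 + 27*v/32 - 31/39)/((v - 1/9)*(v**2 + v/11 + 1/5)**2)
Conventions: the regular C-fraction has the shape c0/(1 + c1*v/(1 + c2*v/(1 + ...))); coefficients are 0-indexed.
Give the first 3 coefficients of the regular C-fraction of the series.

The regular C-fraction coefficients are [2325/13, -76705/10912, -1321478047/837004960].

Taylor coefficients (expand at 0): a_0 = 2325/13, a_1 = 5752875/4576, a_2 = 544743075/50336.
c0 = a_0 = 2325/13. Peel one level at a time: if S = 1 + c*v/S' with S'(0) = 1, then c is the v-coefficient of S and S' = c*v/(S - 1).
S_1 = c0/f = 1 + (-76705/10912)*v + (-1321478047/119071744)*v^2 + ...; c1 = -76705/10912.
S_2 = c1*v/(S_1 - 1) = 1 + (-1321478047/837004960)*v + ...; c2 = -1321478047/837004960.


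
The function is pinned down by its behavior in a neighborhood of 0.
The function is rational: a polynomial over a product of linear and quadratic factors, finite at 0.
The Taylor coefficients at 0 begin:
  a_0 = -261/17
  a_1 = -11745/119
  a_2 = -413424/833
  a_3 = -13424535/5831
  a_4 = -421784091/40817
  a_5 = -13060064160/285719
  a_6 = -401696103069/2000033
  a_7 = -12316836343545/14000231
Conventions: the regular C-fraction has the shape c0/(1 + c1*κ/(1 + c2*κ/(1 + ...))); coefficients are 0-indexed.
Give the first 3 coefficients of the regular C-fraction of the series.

The regular C-fraction coefficients are [-261/17, -45/7, 7/5].

Taylor coefficients (read off): a_0 = -261/17, a_1 = -11745/119, a_2 = -413424/833.
c0 = a_0 = -261/17. Peel one level at a time: if S = 1 + c*κ/S' with S'(0) = 1, then c is the κ-coefficient of S and S' = c*κ/(S - 1).
S_1 = c0/f = 1 + (-45/7)*κ + (9)*κ^2 + ...; c1 = -45/7.
S_2 = c1*κ/(S_1 - 1) = 1 + (7/5)*κ + ...; c2 = 7/5.


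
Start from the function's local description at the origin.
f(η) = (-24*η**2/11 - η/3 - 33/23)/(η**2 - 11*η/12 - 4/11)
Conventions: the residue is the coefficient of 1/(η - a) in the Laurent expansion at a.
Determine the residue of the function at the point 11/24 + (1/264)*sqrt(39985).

The residue is -7/6 - (660763/60697230)*sqrt(39985).

The factor η**2 - 11*η/12 - 4/11 splits as (η - a)(η - a') with a = 11/24 + (1/264)*sqrt(39985), a' = 11/24 - (1/264)*sqrt(39985). At the order-1 pole a set g(η) = (η - a)*f(η) = [-24*η**2/11 - η/3 - 33/23] / (η - a').
Simple pole: residue = g(a) at a = 11/24 + (1/264)*sqrt(39985), which is -7/6 - (660763/60697230)*sqrt(39985).


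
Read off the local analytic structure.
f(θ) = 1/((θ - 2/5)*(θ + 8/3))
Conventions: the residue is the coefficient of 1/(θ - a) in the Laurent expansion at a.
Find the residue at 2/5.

At the order-1 pole 2/5 set g(θ) = (θ - (2/5))*f(θ) = 1/(θ + 8/3).
Simple pole: residue = g(a) at a = 2/5, which is 15/46.

The residue is 15/46.


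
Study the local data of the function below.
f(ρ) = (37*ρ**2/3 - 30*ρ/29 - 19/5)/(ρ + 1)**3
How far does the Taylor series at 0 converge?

Denominator factor (ρ + 1)^3: pole of order 3 at -1, modulus 1.
The radius of convergence is the smallest modulus among the singular points: 1.

The radius of convergence is 1.


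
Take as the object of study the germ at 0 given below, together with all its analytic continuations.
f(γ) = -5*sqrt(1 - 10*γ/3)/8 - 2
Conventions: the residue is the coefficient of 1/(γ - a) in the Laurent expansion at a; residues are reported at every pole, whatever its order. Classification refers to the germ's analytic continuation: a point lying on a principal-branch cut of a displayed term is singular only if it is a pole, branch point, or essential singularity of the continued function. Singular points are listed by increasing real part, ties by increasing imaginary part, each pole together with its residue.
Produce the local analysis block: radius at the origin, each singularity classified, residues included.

Branch term (-5/8)*sqrt(1 - γ/(3/10)): its argument vanishes at γ = 3/10, a square-root branch point, modulus 3/10.
The radius of convergence is the smallest modulus among the singular points: 3/10.

Radius of convergence at 0: 3/10.
At 3/10: an algebraic (square-root) branch point.


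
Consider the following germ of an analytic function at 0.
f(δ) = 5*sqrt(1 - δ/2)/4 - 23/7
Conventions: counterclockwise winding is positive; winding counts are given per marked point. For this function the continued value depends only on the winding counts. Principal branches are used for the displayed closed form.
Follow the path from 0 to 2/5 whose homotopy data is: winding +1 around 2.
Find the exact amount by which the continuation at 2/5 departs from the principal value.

Continued minus principal equals -sqrt(5).

The rational part is single-valued and drops out of the difference; each branch term changes only by its own monodromy.
(5/4)*sqrt(1 - δ/(2)): winding +1 is odd, the square root flips sign, contributing -2*(5/4)*sqrt(1 - (2/5)/(2)) = -2*(5/4)*sqrt(4/5) = -sqrt(5).
Summing the contributions at δ = 2/5 gives -sqrt(5).


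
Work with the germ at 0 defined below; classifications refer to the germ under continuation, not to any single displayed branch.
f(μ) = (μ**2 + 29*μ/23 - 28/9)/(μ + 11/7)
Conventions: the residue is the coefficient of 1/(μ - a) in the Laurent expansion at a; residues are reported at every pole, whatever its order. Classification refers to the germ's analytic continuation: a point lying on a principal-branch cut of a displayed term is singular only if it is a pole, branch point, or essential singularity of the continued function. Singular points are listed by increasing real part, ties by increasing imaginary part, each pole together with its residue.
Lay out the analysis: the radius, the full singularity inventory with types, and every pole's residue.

Denominator factor (μ + 11/7): pole of order 1 at -11/7, modulus 11/7.
The radius of convergence is the smallest modulus among the singular points: 11/7.
At the order-1 pole -11/7 set g(μ) = (μ - (-11/7))*f(μ) = μ**2 + 29*μ/23 - 28/9.
Simple pole: residue = g(a) at a = -11/7, which is -26606/10143.

Radius of convergence at 0: 11/7.
At -11/7: a pole of order 1; residue -26606/10143.


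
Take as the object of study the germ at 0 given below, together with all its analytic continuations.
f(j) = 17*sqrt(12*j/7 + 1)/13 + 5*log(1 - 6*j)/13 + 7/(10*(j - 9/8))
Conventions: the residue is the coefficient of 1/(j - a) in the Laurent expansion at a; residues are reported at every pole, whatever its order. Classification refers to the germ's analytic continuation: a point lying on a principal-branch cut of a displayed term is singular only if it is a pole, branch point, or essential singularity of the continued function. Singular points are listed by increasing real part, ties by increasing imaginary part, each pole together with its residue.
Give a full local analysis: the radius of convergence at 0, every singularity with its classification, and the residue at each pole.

Radius of convergence at 0: 1/6.
At -7/12: an algebraic (square-root) branch point.
At 1/6: a logarithmic branch point.
At 9/8: a pole of order 1; residue 7/10.

Denominator factor (j - 9/8): pole of order 1 at 9/8, modulus 9/8.
Branch term (5/13)*log(1 - j/(1/6)): its argument vanishes at j = 1/6, a logarithmic branch point, modulus 1/6.
Branch term (17/13)*sqrt(1 - j/(-7/12)): its argument vanishes at j = -7/12, a square-root branch point, modulus 7/12.
The radius of convergence is the smallest modulus among the singular points: 1/6.
The branch terms are analytic at 9/8 and contribute nothing to the residue; only the rational part matters.
At the order-1 pole 9/8 set g(j) = (j - (9/8))*(rational part) = 7/10.
Simple pole: residue = g(a) at a = 9/8, which is 7/10.
List the singular points by increasing real part (a conjugate pair: the negative imaginary part first).


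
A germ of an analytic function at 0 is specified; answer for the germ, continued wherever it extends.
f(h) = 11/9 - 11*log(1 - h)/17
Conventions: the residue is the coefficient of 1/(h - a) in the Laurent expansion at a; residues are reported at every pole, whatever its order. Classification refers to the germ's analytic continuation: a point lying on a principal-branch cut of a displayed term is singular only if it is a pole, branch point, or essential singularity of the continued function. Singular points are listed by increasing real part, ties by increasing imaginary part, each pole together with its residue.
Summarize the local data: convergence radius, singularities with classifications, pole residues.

Branch term (-11/17)*log(1 - h/(1)): its argument vanishes at h = 1, a logarithmic branch point, modulus 1.
The radius of convergence is the smallest modulus among the singular points: 1.

Radius of convergence at 0: 1.
At 1: a logarithmic branch point.


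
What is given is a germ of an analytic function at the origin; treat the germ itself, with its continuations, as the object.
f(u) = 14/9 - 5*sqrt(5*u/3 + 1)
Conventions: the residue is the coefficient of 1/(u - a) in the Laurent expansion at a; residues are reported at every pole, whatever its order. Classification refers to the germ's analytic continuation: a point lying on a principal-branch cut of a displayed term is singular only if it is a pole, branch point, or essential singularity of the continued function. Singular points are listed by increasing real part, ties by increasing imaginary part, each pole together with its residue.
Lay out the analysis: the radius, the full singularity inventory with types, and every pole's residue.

Branch term (-5)*sqrt(1 - u/(-3/5)): its argument vanishes at u = -3/5, a square-root branch point, modulus 3/5.
The radius of convergence is the smallest modulus among the singular points: 3/5.

Radius of convergence at 0: 3/5.
At -3/5: an algebraic (square-root) branch point.


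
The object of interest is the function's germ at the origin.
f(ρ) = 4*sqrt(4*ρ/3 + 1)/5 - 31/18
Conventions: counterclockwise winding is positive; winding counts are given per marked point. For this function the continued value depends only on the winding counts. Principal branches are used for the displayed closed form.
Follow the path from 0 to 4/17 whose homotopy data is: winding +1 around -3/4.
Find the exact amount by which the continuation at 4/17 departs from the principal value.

The rational part is single-valued and drops out of the difference; each branch term changes only by its own monodromy.
(4/5)*sqrt(1 - ρ/(-3/4)): winding +1 is odd, the square root flips sign, contributing -2*(4/5)*sqrt(1 - (4/17)/(-3/4)) = -2*(4/5)*sqrt(67/51) = -(8/255)*sqrt(3417).
Summing the contributions at ρ = 4/17 gives -(8/255)*sqrt(3417).

Continued minus principal equals -(8/255)*sqrt(3417).


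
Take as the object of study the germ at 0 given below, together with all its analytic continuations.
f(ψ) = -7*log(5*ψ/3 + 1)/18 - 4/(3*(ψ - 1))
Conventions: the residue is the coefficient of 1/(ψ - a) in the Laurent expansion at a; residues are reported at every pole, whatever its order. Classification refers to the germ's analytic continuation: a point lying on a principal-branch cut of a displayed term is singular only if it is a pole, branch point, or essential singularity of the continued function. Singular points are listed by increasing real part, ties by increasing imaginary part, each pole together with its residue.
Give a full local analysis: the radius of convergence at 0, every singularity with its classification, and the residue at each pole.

Radius of convergence at 0: 3/5.
At -3/5: a logarithmic branch point.
At 1: a pole of order 1; residue -4/3.

Denominator factor (ψ - 1): pole of order 1 at 1, modulus 1.
Branch term (-7/18)*log(1 - ψ/(-3/5)): its argument vanishes at ψ = -3/5, a logarithmic branch point, modulus 3/5.
The radius of convergence is the smallest modulus among the singular points: 3/5.
The branch term is analytic at 1 and contributes nothing to the residue; only the rational part matters.
At the order-1 pole 1 set g(ψ) = (ψ - (1))*(rational part) = -4/3.
Simple pole: residue = g(a) at a = 1, which is -4/3.
List the singular points by increasing real part (a conjugate pair: the negative imaginary part first).


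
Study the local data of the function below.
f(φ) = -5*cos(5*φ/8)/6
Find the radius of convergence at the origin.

The radius of convergence is infinite.

The factor cos(5*φ/8) is entire and contributes no finite singular point.
The polynomial part has no poles.
No finite singular points: the Taylor series at 0 converges everywhere.


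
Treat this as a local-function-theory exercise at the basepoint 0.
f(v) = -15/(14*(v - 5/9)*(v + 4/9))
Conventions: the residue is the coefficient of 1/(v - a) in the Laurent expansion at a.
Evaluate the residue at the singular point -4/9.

At the order-1 pole -4/9 set g(v) = (v - (-4/9))*f(v) = -15/(14*(v - 5/9)).
Simple pole: residue = g(a) at a = -4/9, which is 15/14.

The residue is 15/14.


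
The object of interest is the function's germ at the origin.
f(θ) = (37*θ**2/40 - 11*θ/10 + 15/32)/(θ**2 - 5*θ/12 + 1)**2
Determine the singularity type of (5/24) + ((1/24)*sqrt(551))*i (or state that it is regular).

The point is a pole of order 2.

The denominator factor θ**2 - 5*θ/12 + 1 vanishes at (5/24) + ((1/24)*sqrt(551))*i and appears to the power 2; the numerator there equals (-6971/11520) - ((343/11520)*sqrt(551))*i, nonzero, and no other factor vanishes.
Hence a pole whose order is the multiplicity, 2.


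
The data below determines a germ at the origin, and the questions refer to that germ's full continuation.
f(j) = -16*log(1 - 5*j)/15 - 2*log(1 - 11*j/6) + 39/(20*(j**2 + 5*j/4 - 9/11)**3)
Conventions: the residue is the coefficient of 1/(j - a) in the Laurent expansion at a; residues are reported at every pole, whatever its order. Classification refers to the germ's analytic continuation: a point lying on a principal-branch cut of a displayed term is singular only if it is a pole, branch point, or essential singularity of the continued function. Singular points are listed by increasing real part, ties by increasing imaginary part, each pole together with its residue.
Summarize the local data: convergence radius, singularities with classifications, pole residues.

Denominator factor (j**2 + 5*j/4 - 9/11)^3: discriminant 851/176, real irrational roots -5/8 + (1/88)*sqrt(9361) and -5/8 - (1/88)*sqrt(9361); poles of order 3, moduli -5/8 + (1/88)*sqrt(9361) and 5/8 + (1/88)*sqrt(9361).
Branch term (-2)*log(1 - j/(6/11)): its argument vanishes at j = 6/11, a logarithmic branch point, modulus 6/11.
Branch term (-16/15)*log(1 - j/(1/5)): its argument vanishes at j = 1/5, a logarithmic branch point, modulus 1/5.
The radius of convergence is the smallest modulus among the singular points: 1/5.
The branch terms are analytic at -5/8 - (1/88)*sqrt(9361) and contribute nothing to the residue; only the rational part matters.
The factor j**2 + 5*j/4 - 9/11 splits as (j - a)(j - a') with a = -5/8 - (1/88)*sqrt(9361), a' = -5/8 + (1/88)*sqrt(9361). At the order-3 pole a set g(j) = (j - a)^3*(rational part) = [39/20] / (j - a')^3.
Order-3 pole: residue = g''(a)/2; g''(-5/8 - (1/88)*sqrt(9361)) = -(14496768/3081475255)*sqrt(9361), so the residue is -(7248384/3081475255)*sqrt(9361).
The branch terms are analytic at -5/8 + (1/88)*sqrt(9361) and contribute nothing to the residue; only the rational part matters.
The factor j**2 + 5*j/4 - 9/11 splits as (j - a)(j - a') with a = -5/8 + (1/88)*sqrt(9361), a' = -5/8 - (1/88)*sqrt(9361). At the order-3 pole a set g(j) = (j - a)^3*(rational part) = [39/20] / (j - a')^3.
Order-3 pole: residue = g''(a)/2; g''(-5/8 + (1/88)*sqrt(9361)) = (14496768/3081475255)*sqrt(9361), so the residue is (7248384/3081475255)*sqrt(9361).
List the singular points by increasing real part (a conjugate pair: the negative imaginary part first).

Radius of convergence at 0: 1/5.
At -5/8 - (1/88)*sqrt(9361): a pole of order 3; residue -(7248384/3081475255)*sqrt(9361).
At 1/5: a logarithmic branch point.
At -5/8 + (1/88)*sqrt(9361): a pole of order 3; residue (7248384/3081475255)*sqrt(9361).
At 6/11: a logarithmic branch point.
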